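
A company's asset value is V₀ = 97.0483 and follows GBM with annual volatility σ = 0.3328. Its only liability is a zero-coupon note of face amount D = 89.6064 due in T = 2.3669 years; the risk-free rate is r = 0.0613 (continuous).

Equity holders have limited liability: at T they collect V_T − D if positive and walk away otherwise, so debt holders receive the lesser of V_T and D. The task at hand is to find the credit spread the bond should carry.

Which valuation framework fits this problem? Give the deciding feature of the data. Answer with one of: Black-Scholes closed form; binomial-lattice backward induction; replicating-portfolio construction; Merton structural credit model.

Key observation: the asked-for credit quantity lives on the firm's capital structure — asset value, asset volatility, debt face 89.6064 — which is the structural model's domain.

framework: Merton structural credit model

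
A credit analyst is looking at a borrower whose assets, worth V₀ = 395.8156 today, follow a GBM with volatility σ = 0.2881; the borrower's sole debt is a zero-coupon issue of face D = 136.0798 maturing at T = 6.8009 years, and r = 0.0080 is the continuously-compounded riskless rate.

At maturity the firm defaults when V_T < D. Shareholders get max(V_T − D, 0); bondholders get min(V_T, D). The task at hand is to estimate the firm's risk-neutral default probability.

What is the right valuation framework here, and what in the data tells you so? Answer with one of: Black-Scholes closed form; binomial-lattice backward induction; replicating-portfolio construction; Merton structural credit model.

Key observation: the data describe a firm's assets (V₀ = 395.8156, GBM) and a single zero-coupon debt of face 136.0798, so credit quantities follow from equity-as-call in the structural model.

framework: Merton structural credit model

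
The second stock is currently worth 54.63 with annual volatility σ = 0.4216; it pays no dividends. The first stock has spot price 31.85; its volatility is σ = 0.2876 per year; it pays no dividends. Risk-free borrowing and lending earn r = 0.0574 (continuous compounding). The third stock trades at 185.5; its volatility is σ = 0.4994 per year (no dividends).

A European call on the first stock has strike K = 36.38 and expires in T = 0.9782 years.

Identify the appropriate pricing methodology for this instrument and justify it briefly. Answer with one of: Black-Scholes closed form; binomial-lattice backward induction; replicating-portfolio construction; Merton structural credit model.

Key observation: the instrument is a plain European call (strike 36.38) on a lognormal asset; the exact continuous-time formula applies directly.

framework: Black-Scholes closed form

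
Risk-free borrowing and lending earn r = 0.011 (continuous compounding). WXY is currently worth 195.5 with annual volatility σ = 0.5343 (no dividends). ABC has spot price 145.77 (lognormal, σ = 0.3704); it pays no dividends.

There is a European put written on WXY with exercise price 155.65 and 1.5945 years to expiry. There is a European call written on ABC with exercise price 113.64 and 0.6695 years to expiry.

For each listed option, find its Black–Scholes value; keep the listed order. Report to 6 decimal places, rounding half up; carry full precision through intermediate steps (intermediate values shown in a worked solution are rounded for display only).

[WXY put K=155.65]
σ√T = 0.5343·√1.5945 = 0.674679
d₁ = (ln(S/K) + (r+σ²/2)T) / (σ√T) = (ln(195.5/155.65) + (0.011+0.5343²/2)·1.5945) / 0.674679 = (0.227950 + 0.245136) / 0.674679 = 0.701201
d₂ = d₁ − σ√T = 0.701201 − 0.674679 = 0.026522
e^{−rT} = 0.982613
N(−d₁) = 0.241589,  N(−d₂) = 0.489420
price = K·e^{−rT}·N(−d₂) − S·N(−d₁) = 74.853819 − 47.230586 = 27.623234
[ABC call K=113.64]
σ√T = 0.3704·√0.6695 = 0.303072
d₁ = (ln(S/K) + (r+σ²/2)T) / (σ√T) = (ln(145.77/113.64) + (0.011+0.3704²/2)·0.6695) / 0.303072 = (0.248994 + 0.053291) / 0.303072 = 0.997404
d₂ = d₁ − σ√T = 0.997404 − 0.303072 = 0.694331
e^{−rT} = 0.992663
N(d₁) = 0.840716,  N(d₂) = 0.756263
price = S·N(d₁) − K·e^{−rT}·N(d₂) = 122.551121 − 85.311105 = 37.240017

price(WXY put K=155.65) = 27.623234
price(ABC call K=113.64) = 37.240017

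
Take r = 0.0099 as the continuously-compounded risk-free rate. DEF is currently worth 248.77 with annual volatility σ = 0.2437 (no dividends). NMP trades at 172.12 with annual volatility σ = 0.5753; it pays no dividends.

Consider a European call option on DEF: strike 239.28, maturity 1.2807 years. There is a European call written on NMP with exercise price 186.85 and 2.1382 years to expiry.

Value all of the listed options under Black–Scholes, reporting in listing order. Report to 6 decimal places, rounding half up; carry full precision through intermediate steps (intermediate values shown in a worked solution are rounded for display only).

[DEF call K=239.28]
σ√T = 0.2437·√1.2807 = 0.275790
d₁ = (ln(S/K) + (r+σ²/2)T) / (σ√T) = (ln(248.77/239.28) + (0.0099+0.2437²/2)·1.2807) / 0.275790 = (0.038894 + 0.050709) / 0.275790 = 0.324897
d₂ = d₁ − σ√T = 0.324897 − 0.275790 = 0.049106
e^{−rT} = 0.987401
N(d₁) = 0.627370,  N(d₂) = 0.519583
price = S·N(d₁) − K·e^{−rT}·N(d₂) = 156.070951 − 122.759402 = 33.311549
[NMP call K=186.85]
σ√T = 0.5753·√2.1382 = 0.841237
d₁ = (ln(S/K) + (r+σ²/2)T) / (σ√T) = (ln(172.12/186.85) + (0.0099+0.5753²/2)·2.1382) / 0.841237 = (-0.082114 + 0.375008) / 0.841237 = 0.348171
d₂ = d₁ − σ√T = 0.348171 − 0.841237 = -0.493067
e^{−rT} = 0.979054
N(d₁) = 0.636144,  N(d₂) = 0.310983
price = S·N(d₁) − K·e^{−rT}·N(d₂) = 109.493096 − 56.890022 = 52.603073

price(DEF call K=239.28) = 33.311549
price(NMP call K=186.85) = 52.603073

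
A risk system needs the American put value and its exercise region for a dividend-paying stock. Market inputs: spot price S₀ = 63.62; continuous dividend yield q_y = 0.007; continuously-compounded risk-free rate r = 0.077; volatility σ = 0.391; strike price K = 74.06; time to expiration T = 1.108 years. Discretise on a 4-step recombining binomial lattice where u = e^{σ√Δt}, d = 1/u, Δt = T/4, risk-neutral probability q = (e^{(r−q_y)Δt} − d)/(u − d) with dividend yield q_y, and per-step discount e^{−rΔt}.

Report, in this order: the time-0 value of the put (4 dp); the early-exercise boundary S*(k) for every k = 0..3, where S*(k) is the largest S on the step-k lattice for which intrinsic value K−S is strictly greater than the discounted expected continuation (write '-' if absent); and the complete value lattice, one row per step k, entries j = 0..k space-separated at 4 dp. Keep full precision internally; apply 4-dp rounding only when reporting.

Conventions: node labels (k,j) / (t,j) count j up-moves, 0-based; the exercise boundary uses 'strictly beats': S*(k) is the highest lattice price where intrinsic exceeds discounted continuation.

Δt=0.27700, u=1.22849, d=0.81401, q=0.49597, disc=e^(-rΔt)=0.97890
k=4 terminal: V=max(K-S,0) → 46.1277 31.9049 10.4400 0.0000 0.0000
k=3: j=0 S=34.3145 intr=39.7455 cont=38.2490 V=39.7455[EX]; j=1 S=51.7871 intr=22.2729 cont=20.8103 V=22.2729[EX]; j=2 S=78.1566 intr=0.0000 cont=5.1510 V=5.1510[hold]; j=3 S=117.9531 intr=0.0000 cont=0.0000 V=0.0000[hold]  S*(3)=51.7871
k=2: j=0 S=42.1551 intr=31.9049 cont=30.4237 V=31.9049[EX]; j=1 S=63.6200 intr=10.4400 cont=13.4901 V=13.4901[hold]; j=2 S=96.0146 intr=0.0000 cont=2.5415 V=2.5415[hold]  S*(2)=42.1551
k=1: j=0 S=51.7871 intr=22.2729 cont=22.2911 V=22.2911[hold]; j=1 S=78.1566 intr=0.0000 cont=7.8898 V=7.8898[hold]  S*(1)=-
k=0: j=0 S=63.6200 intr=10.4400 cont=14.8288 V=14.8288[hold]  S*(0)=-

price = 14.8288
boundary = - - 42.1551 51.7871
tree:
14.8288
22.2911 7.8898
31.9049 13.4901 2.5415
39.7455 22.2729 5.1510 0.0000
46.1277 31.9049 10.4400 0.0000 0.0000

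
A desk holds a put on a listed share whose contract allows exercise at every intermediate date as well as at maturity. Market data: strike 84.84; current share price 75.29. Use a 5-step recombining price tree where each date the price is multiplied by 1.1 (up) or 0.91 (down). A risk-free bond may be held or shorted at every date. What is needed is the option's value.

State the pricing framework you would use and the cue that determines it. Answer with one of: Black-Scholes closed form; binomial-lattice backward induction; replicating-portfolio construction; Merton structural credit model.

Key observation: the put (strike 84.84 on spot 75.29) is American-style on a 5-step discrete price model, so the early-exercise decision at every node requires stepwise backward valuation — a closed form cannot price the exercise right.

framework: binomial-lattice backward induction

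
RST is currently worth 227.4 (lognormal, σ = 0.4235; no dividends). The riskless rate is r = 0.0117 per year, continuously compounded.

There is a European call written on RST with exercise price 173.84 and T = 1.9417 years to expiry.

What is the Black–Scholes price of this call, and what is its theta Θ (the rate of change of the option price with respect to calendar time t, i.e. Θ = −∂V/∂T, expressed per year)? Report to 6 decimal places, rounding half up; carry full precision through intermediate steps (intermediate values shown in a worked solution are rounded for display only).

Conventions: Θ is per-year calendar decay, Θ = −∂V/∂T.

price = 80.134436
Θ = -11.251608

σ√T = 0.4235·√1.9417 = 0.590126
d₁ = (ln(S/K) + (r+σ²/2)T) / (σ√T) = (ln(227.4/173.84) + (0.0117+0.4235²/2)·1.9417) / 0.590126 = (0.268575 + 0.196842) / 0.590126 = 0.788675
d₂ = d₁ − σ√T = 0.788675 − 0.590126 = 0.198549
e^{−rT} = 0.977538
N(d₁) = 0.784849,  N(d₂) = 0.578692
Call price V = S·N(d₁) − K·e^{−rT}·N(d₂) = 178.474657 − 98.340221 = 80.134436
φ(d₁) = (1/√(2π))·e^{−d₁²/2} = 0.292309
Θ = −S·φ(d₁)·σ/(2√T) − r·K·e^{−rT}·N(d₂) = −10.101027 − 1.150581 = -11.251608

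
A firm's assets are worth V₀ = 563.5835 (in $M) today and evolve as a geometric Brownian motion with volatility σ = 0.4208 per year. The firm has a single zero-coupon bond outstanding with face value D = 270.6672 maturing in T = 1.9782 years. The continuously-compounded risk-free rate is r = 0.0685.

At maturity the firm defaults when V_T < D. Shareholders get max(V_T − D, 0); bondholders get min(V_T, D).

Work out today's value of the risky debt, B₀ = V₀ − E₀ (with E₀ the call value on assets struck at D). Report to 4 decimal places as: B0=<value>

B0=229.7724

Apply the equity-as-call identities (strike 270.6672, horizon 1.9782 years):
d₁ = [ln(V₀/D) + (r + σ²/2)T] / (σ√T)
   = [ln(563.5835/270.6672) + (0.0685 + 0.5·0.4208²)·1.9782] / (0.4208·√1.9782)
   = [0.733425 + 0.310649] / 0.591849 = 1.764090
d₂ = d₁ − σ√T = 1.764090 − 0.591849 = 1.172241
N(d₁) = 0.961142,  N(d₂) = 0.879450,  e^(−rT) = 0.873273
E₀ = V₀·N(d₁) − D·e^(−rT)·N(d₂)
   = 563.5835·0.961142 − 270.6672·0.873273·0.879450 = 333.811103
B₀ = V₀ − E₀ = 563.5835 − 333.811103 = 229.772397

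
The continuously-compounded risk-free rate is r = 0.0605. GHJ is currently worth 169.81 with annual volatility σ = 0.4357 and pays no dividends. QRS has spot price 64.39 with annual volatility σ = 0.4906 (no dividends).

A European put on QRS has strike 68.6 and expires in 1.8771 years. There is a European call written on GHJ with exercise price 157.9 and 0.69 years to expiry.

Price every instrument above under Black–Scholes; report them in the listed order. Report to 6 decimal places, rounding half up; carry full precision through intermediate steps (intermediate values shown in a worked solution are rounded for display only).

price(QRS put K=68.6) = 14.998803
price(GHJ call K=157.9) = 33.379213

[QRS put K=68.6]
σ√T = 0.4906·√1.8771 = 0.672158
d₁ = (ln(S/K) + (r+σ²/2)T) / (σ√T) = (ln(64.39/68.6) + (0.0605+0.4906²/2)·1.8771) / 0.672158 = (-0.063334 + 0.339463) / 0.672158 = 0.410809
d₂ = d₁ − σ√T = 0.410809 − 0.672158 = -0.261349
e^{−rT} = 0.892647
N(−d₁) = 0.340606,  N(−d₂) = 0.603088
price = K·e^{−rT}·N(−d₂) − S·N(−d₁) = 36.930445 − 21.931642 = 14.998803
[GHJ call K=157.9]
σ√T = 0.4357·√0.69 = 0.361920
d₁ = (ln(S/K) + (r+σ²/2)T) / (σ√T) = (ln(169.81/157.9) + (0.0605+0.4357²/2)·0.69) / 0.361920 = (0.072718 + 0.107238) / 0.361920 = 0.497227
d₂ = d₁ − σ√T = 0.497227 − 0.361920 = 0.135307
e^{−rT} = 0.959114
N(d₁) = 0.690485,  N(d₂) = 0.553816
price = S·N(d₁) − K·e^{−rT}·N(d₂) = 117.251335 − 83.872122 = 33.379213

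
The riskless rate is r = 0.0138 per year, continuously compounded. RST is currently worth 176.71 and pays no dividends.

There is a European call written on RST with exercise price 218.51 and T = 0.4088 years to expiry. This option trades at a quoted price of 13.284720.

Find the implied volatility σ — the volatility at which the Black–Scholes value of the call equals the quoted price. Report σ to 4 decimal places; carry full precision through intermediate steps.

sigma = 0.5865

At σ = 0.5865 the Black–Scholes value reproduces the quote:
σ√T = 0.5865·√0.4088 = 0.374993
d₁ = (ln(S/K) + (r+σ²/2)T) / (σ√T) = (ln(176.71/218.51) + (0.0138+0.5865²/2)·0.4088) / 0.374993 = (-0.212322 + 0.075951) / 0.374993 = -0.363661
d₂ = d₁ − σ√T = -0.363661 − 0.374993 = -0.738654
e^{−rT} = 0.994374
N(d₁) = 0.358056,  N(d₂) = 0.230059
V = S·N(d₁) − K·e^{−rT}·N(d₂) = 63.272007 − 49.987287 = 13.284720 (the observed quote) — the price is monotone increasing in volatility, hence this σ is the only solution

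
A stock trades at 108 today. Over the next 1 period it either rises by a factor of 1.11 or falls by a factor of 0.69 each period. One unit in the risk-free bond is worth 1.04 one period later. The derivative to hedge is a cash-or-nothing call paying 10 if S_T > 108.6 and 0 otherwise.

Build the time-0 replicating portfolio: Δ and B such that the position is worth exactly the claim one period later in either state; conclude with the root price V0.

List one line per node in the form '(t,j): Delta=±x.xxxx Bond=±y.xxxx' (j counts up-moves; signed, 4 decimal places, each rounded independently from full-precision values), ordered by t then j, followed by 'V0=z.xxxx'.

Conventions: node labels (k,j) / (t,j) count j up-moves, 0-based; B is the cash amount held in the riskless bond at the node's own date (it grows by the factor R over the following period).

(0,0): Delta=0.2205 Bond=-15.7967
V0=8.0128

Under the risk-neutral measure, an up-move has probability p* = (R−d)/(u−d) = 0.8333 and values discount at R = 1.04.
Expiry values: V(1,0)=0.0000, V(1,1)=10.0000
Node (0,0) S=108.0000: V=(p*·10.0000+(1−p*)·0.0000)/1.04=8.0128; Δ=(10.0000−0.0000)/(119.8800−74.5200)=0.2205; B=V−Δ·S=-15.7967
Sanity check at the root: Δ(0,0)·S0 + B(0,0) reproduces V0 = 8.0128.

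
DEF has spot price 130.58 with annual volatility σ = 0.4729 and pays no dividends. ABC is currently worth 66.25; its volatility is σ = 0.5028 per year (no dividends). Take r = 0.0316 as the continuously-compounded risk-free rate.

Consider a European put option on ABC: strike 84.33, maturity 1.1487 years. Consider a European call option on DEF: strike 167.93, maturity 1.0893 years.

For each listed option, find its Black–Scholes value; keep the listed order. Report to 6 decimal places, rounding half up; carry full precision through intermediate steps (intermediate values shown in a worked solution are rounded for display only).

[ABC put K=84.33]
σ√T = 0.5028·√1.1487 = 0.538888
d₁ = (ln(S/K) + (r+σ²/2)T) / (σ√T) = (ln(66.25/84.33) + (0.0316+0.5028²/2)·1.1487) / 0.538888 = (-0.241302 + 0.181499) / 0.538888 = -0.110975
d₂ = d₁ − σ√T = -0.110975 − 0.538888 = -0.649863
e^{−rT} = 0.964352
N(−d₁) = 0.544182,  N(−d₂) = 0.742110
price = K·e^{−rT}·N(−d₂) − S·N(−d₁) = 60.351180 − 36.052052 = 24.299129
[DEF call K=167.93]
σ√T = 0.4729·√1.0893 = 0.493564
d₁ = (ln(S/K) + (r+σ²/2)T) / (σ√T) = (ln(130.58/167.93) + (0.0316+0.4729²/2)·1.0893) / 0.493564 = (-0.251561 + 0.156224) / 0.493564 = -0.193160
d₂ = d₁ − σ√T = -0.193160 − 0.493564 = -0.686724
e^{−rT} = 0.966164
N(d₁) = 0.423417,  N(d₂) = 0.246128
price = S·N(d₁) − K·e^{−rT}·N(d₂) = 55.289763 − 39.933820 = 15.355943

price(ABC put K=84.33) = 24.299129
price(DEF call K=167.93) = 15.355943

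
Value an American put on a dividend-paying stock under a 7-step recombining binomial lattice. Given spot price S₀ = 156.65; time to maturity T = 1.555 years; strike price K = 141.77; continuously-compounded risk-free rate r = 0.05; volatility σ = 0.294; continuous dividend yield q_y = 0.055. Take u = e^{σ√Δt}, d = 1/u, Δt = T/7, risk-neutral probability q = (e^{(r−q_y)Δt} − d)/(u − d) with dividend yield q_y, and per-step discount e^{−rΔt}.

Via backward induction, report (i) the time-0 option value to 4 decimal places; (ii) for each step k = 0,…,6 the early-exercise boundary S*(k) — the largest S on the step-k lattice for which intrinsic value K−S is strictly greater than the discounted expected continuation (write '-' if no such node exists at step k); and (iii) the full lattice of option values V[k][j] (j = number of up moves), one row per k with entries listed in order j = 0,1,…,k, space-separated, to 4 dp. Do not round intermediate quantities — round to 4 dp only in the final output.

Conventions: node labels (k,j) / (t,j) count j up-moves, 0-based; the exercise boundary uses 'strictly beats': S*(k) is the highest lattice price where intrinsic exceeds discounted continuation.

price = 14.4935
boundary = - - - - 89.9938 103.3695 118.7330
tree:
14.4935
20.8901 7.3781
29.2949 11.5854 2.6459
39.7387 17.8139 4.5959 0.4338
51.7762 26.6503 7.9310 0.8144 0.0000
63.4210 38.4005 13.5802 1.5291 0.0000 0.0000
73.5591 51.7762 23.0370 2.8708 0.0000 0.0000 0.0000
82.3853 63.4210 38.4005 5.3899 0.0000 0.0000 0.0000 0.0000

Δt=0.22214  u=1.14863  d=0.87060  q=0.46142  discount=0.98895
step 7 (expiry): payoffs max(K−S,0) = 82.3853 63.4210 38.4005 5.3899 0.0000 0.0000 0.0000 0.0000
step 6: (k=6,j=0): S=68.2109, K−S=73.5591, hold=72.8214 ⇒ V=73.5591 exercise | (k=6,j=1): S=89.9938, K−S=51.7762, hold=51.3030 ⇒ V=51.7762 exercise | (k=6,j=2): S=118.7330, K−S=23.0370, hold=22.9128 ⇒ V=23.0370 exercise | (k=6,j=3): S=156.6500, K−S=0.0000, hold=2.8708 ⇒ V=2.8708 continue | (k=6,j=4): S=206.6756, K−S=0.0000, hold=0.0000 ⇒ V=0.0000 continue | (k=6,j=5): S=272.6767, K−S=0.0000, hold=0.0000 ⇒ V=0.0000 continue | (k=6,j=6): S=359.7549, K−S=0.0000, hold=0.0000 ⇒ V=0.0000 continue  boundary S*=118.7330
step 5: (k=5,j=0): S=78.3490, K−S=63.4210, hold=62.8065 ⇒ V=63.4210 exercise | (k=5,j=1): S=103.3695, K−S=38.4005, hold=38.0899 ⇒ V=38.4005 exercise | (k=5,j=2): S=136.3801, K−S=5.3899, hold=13.5802 ⇒ V=13.5802 continue | (k=5,j=3): S=179.9326, K−S=0.0000, hold=1.5291 ⇒ V=1.5291 continue | (k=5,j=4): S=237.3934, K−S=0.0000, hold=0.0000 ⇒ V=0.0000 continue | (k=5,j=5): S=313.2041, K−S=0.0000, hold=0.0000 ⇒ V=0.0000 continue  boundary S*=103.3695
step 4: (k=4,j=0): S=89.9938, K−S=51.7762, hold=51.3030 ⇒ V=51.7762 exercise | (k=4,j=1): S=118.7330, K−S=23.0370, hold=26.6503 ⇒ V=26.6503 continue | (k=4,j=2): S=156.6500, K−S=0.0000, hold=7.9310 ⇒ V=7.9310 continue | (k=4,j=3): S=206.6756, K−S=0.0000, hold=0.8144 ⇒ V=0.8144 continue | (k=4,j=4): S=272.6767, K−S=0.0000, hold=0.0000 ⇒ V=0.0000 continue  boundary S*=89.9938
step 3: (k=3,j=0): S=103.3695, K−S=38.4005, hold=39.7387 ⇒ V=39.7387 continue | (k=3,j=1): S=136.3801, K−S=5.3899, hold=17.8139 ⇒ V=17.8139 continue | (k=3,j=2): S=179.9326, K−S=0.0000, hold=4.5959 ⇒ V=4.5959 continue | (k=3,j=3): S=237.3934, K−S=0.0000, hold=0.4338 ⇒ V=0.4338 continue  boundary S*=-
step 2: (k=2,j=0): S=118.7330, K−S=23.0370, hold=29.2949 ⇒ V=29.2949 continue | (k=2,j=1): S=156.6500, K−S=0.0000, hold=11.5854 ⇒ V=11.5854 continue | (k=2,j=2): S=206.6756, K−S=0.0000, hold=2.6459 ⇒ V=2.6459 continue  boundary S*=-
step 1: (k=1,j=0): S=136.3801, K−S=5.3899, hold=20.8901 ⇒ V=20.8901 continue | (k=1,j=1): S=179.9326, K−S=0.0000, hold=7.3781 ⇒ V=7.3781 continue  boundary S*=-
step 0: (k=0,j=0): S=156.6500, K−S=0.0000, hold=14.4935 ⇒ V=14.4935 continue  boundary S*=-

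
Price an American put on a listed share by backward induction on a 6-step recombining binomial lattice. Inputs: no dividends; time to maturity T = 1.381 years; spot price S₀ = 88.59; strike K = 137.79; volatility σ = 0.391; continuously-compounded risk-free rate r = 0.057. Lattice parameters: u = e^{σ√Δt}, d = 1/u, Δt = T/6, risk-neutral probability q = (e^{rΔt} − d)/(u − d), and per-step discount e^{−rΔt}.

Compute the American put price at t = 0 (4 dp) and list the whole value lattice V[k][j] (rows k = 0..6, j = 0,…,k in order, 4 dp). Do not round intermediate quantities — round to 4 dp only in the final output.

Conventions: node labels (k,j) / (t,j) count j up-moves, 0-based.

params: Δt=0.23017 u=1.20633 d=0.82896 q=0.48824 e^(-rΔt)=0.98697
t_6 payoffs: 109.0437 95.9573 76.9134 49.2000 8.8704 0.0000 0.0000
k=5: node(5,0) S=34.6776 payoff=103.1124 vs cont=101.3165 → 103.1124 [stop]  node(5,1) S=50.4642 payoff=87.3258 vs cont=85.5299 → 87.3258 [stop]  node(5,2) S=73.4375 payoff=64.3525 vs cont=62.5566 → 64.3525 [stop]  node(5,3) S=106.8690 payoff=30.9210 vs cont=29.1251 → 30.9210 [stop]  node(5,4) S=155.5199 payoff=0.0000 vs cont=4.4804 → 4.4804 [wait]  node(5,5) S=226.3186 payoff=0.0000 vs cont=0.0000 → 0.0000 [wait]
k=4: node(4,0) S=41.8327 payoff=95.9573 vs cont=94.1613 → 95.9573 [stop]  node(4,1) S=60.8766 payoff=76.9134 vs cont=75.1175 → 76.9134 [stop]  node(4,2) S=88.5900 payoff=49.2000 vs cont=47.4041 → 49.2000 [stop]  node(4,3) S=128.9196 payoff=8.8704 vs cont=17.7770 → 17.7770 [wait]  node(4,4) S=187.6088 payoff=0.0000 vs cont=2.2630 → 2.2630 [wait]
k=3: node(3,0) S=50.4642 payoff=87.3258 vs cont=85.5299 → 87.3258 [stop]  node(3,1) S=73.4375 payoff=64.3525 vs cont=62.5566 → 64.3525 [stop]  node(3,2) S=106.8690 payoff=30.9210 vs cont=33.4169 → 33.4169 [wait]  node(3,3) S=155.5199 payoff=0.0000 vs cont=10.0696 → 10.0696 [wait]
k=2: node(2,0) S=60.8766 payoff=76.9134 vs cont=75.1175 → 76.9134 [stop]  node(2,1) S=88.5900 payoff=49.2000 vs cont=48.6068 → 49.2000 [stop]  node(2,2) S=128.9196 payoff=8.8704 vs cont=21.7309 → 21.7309 [wait]
k=1: node(1,0) S=73.4375 payoff=64.3525 vs cont=62.5566 → 64.3525 [stop]  node(1,1) S=106.8690 payoff=30.9210 vs cont=35.3222 → 35.3222 [wait]
k=0: node(0,0) S=88.5900 payoff=49.2000 vs cont=49.5249 → 49.5249 [wait]

price = 49.5249
tree:
49.5249
64.3525 35.3222
76.9134 49.2000 21.7309
87.3258 64.3525 33.4169 10.0696
95.9573 76.9134 49.2000 17.7770 2.2630
103.1124 87.3258 64.3525 30.9210 4.4804 0.0000
109.0437 95.9573 76.9134 49.2000 8.8704 0.0000 0.0000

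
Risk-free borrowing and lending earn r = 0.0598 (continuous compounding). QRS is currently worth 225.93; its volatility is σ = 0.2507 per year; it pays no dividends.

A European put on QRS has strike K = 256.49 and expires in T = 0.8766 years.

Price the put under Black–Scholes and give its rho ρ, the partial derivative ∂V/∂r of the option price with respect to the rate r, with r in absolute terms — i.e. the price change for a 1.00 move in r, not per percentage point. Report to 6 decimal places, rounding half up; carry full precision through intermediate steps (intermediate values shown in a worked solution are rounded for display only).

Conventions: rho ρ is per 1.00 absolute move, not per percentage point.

price = 31.741762
ρ = -142.531472

σ√T = 0.2507·√0.8766 = 0.234723
d₁ = (ln(S/K) + (r+σ²/2)T) / (σ√T) = (ln(225.93/256.49) + (0.0598+0.2507²/2)·0.8766) / 0.234723 = (-0.126864 + 0.079968) / 0.234723 = -0.199795
d₂ = d₁ − σ√T = -0.199795 − 0.234723 = -0.434518
e^{−rT} = 0.948930
N(−d₁) = 0.579180,  N(−d₂) = 0.668044
Put price V = K·e^{−rT}·N(−d₂) − S·N(−d₁) = 162.595793 − 130.854031 = 31.741762
ρ = −K·T·e^{−rT}·N(−d₂) = -142.531472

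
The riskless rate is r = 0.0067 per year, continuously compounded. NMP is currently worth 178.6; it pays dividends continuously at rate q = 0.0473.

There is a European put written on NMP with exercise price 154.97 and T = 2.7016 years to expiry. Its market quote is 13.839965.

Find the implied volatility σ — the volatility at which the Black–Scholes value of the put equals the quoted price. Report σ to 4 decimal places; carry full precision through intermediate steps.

At σ = 0.1603 the Black–Scholes value reproduces the quote:
σ√T = 0.1603·√2.7016 = 0.263478
d₁ = (ln(S/K) + (r−q+σ²/2)T) / (σ√T) = (ln(178.6/154.97) + (0.0067−0.0473+0.1603²/2)·2.7016) / 0.263478 = (0.141917 − 0.074975) / 0.263478 = 0.254072
d₂ = d₁ − σ√T = 0.254072 − 0.263478 = -0.009405
e^{−rT} = 0.982062
e^{−qT} = 0.880042
N(−d₁) = 0.399720,  N(−d₂) = 0.503752
V = K·e^{−rT}·N(−d₂) − S·e^{−qT}·N(−d₁) = 76.666125 − 62.826160 = 13.839965 (the observed quote) — the price is monotone increasing in volatility, hence this σ is the only solution

sigma = 0.1603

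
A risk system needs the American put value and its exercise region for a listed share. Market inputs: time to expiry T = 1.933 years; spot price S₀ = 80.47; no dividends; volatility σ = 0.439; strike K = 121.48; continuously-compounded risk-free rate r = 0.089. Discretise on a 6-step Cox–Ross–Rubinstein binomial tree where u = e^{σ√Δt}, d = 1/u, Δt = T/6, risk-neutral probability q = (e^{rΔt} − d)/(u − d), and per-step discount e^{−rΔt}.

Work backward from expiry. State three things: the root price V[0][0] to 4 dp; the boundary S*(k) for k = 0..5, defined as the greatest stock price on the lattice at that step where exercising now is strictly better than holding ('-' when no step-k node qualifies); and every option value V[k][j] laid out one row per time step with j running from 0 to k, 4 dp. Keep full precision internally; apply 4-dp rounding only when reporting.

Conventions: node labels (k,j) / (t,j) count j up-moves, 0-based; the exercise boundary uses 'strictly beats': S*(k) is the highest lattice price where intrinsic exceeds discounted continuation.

Δt=0.32217, u=1.28297, d=0.77944, q=0.49580, disc=e^(-rΔt)=0.97173
k=6 terminal: V=max(K-S,0) → 103.4356 91.7789 72.5919 41.0100 0.0000 0.0000 0.0000
k=5: j=0 S=23.1503 intr=98.3297 cont=94.8960 V=98.3297[EX]; j=1 S=38.1055 intr=83.3745 cont=79.9408 V=83.3745[EX]; j=2 S=62.7218 intr=58.7582 cont=55.3245 V=58.7582[EX]; j=3 S=103.2403 intr=18.2397 cont=20.0930 V=20.0930[hold]; j=4 S=169.9340 intr=0.0000 cont=0.0000 V=0.0000[hold]; j=5 S=279.7120 intr=0.0000 cont=0.0000 V=0.0000[hold]  S*(5)=62.7218
k=4: j=0 S=29.7011 intr=91.7789 cont=88.3452 V=91.7789[EX]; j=1 S=48.8881 intr=72.5919 cont=69.1582 V=72.5919[EX]; j=2 S=80.4700 intr=41.0100 cont=38.4692 V=41.0100[EX]; j=3 S=132.4539 intr=0.0000 cont=9.8446 V=9.8446[hold]; j=4 S=218.0197 intr=0.0000 cont=0.0000 V=0.0000[hold]  S*(4)=80.4700
k=3: j=0 S=38.1055 intr=83.3745 cont=79.9408 V=83.3745[EX]; j=1 S=62.7218 intr=58.7582 cont=55.3245 V=58.7582[EX]; j=2 S=103.2403 intr=18.2397 cont=24.8359 V=24.8359[hold]; j=3 S=169.9340 intr=0.0000 cont=4.8234 V=4.8234[hold]  S*(3)=62.7218
k=2: j=0 S=48.8881 intr=72.5919 cont=69.1582 V=72.5919[EX]; j=1 S=80.4700 intr=41.0100 cont=40.7542 V=41.0100[EX]; j=2 S=132.4539 intr=0.0000 cont=14.4923 V=14.4923[hold]  S*(2)=80.4700
k=1: j=0 S=62.7218 intr=58.7582 cont=55.3245 V=58.7582[EX]; j=1 S=103.2403 intr=18.2397 cont=27.0751 V=27.0751[hold]  S*(1)=62.7218
k=0: j=0 S=80.4700 intr=41.0100 cont=41.8330 V=41.8330[hold]  S*(0)=-

price = 41.8330
boundary = - 62.7218 80.4700 62.7218 80.4700 62.7218
tree:
41.8330
58.7582 27.0751
72.5919 41.0100 14.4923
83.3745 58.7582 24.8359 4.8234
91.7789 72.5919 41.0100 9.8446 0.0000
98.3297 83.3745 58.7582 20.0930 0.0000 0.0000
103.4356 91.7789 72.5919 41.0100 0.0000 0.0000 0.0000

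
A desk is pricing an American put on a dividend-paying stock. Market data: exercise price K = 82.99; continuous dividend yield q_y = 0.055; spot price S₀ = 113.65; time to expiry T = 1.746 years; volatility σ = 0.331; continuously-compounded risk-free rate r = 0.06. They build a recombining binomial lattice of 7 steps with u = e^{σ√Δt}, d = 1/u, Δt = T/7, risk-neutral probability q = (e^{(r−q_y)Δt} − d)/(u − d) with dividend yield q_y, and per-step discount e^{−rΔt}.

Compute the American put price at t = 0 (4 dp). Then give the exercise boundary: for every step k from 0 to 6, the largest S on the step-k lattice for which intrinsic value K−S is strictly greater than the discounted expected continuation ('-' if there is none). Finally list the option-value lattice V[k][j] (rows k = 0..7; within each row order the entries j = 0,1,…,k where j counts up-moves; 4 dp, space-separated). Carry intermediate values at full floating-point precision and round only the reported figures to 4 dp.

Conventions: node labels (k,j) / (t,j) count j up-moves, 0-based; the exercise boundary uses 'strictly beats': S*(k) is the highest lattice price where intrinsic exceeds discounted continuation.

price = 5.4764
boundary = - - - - - 49.7281 58.6672
tree:
5.4764
8.3474 2.3186
12.4211 3.8856 0.5734
17.9456 6.4064 1.0829 0.0000
24.9947 10.3391 2.0452 0.0000 0.0000
33.2619 16.2026 3.8625 0.0000 0.0000 0.0000
40.8390 24.3228 7.2947 0.0000 0.0000 0.0000 0.0000
47.2615 33.2619 13.7768 0.0000 0.0000 0.0000 0.0000 0.0000

params: Δt=0.24943 u=1.17976 d=0.84763 q=0.46252 e^(-rΔt)=0.98515
t_7 payoffs: 47.2615 33.2619 13.7768 0.0000 0.0000 0.0000 0.0000 0.0000
t_6: node(6,0) S=42.1510 payoff=40.8390 vs cont=40.1805 → 40.8390 [stop]  node(6,1) S=58.6672 payoff=24.3228 vs cont=23.8894 → 24.3228 [stop]  node(6,2) S=81.6549 payoff=1.3351 vs cont=7.2947 → 7.2947 [wait]  node(6,3) S=113.6500 payoff=0.0000 vs cont=0.0000 → 0.0000 [wait]  node(6,4) S=158.1818 payoff=0.0000 vs cont=0.0000 → 0.0000 [wait]  node(6,5) S=220.1626 payoff=0.0000 vs cont=0.0000 → 0.0000 [wait]  node(6,6) S=306.4296 payoff=0.0000 vs cont=0.0000 → 0.0000 [wait]  ⇒ S*(6)=58.6672
t_5: node(5,0) S=49.7281 payoff=33.2619 vs cont=32.7067 → 33.2619 [stop]  node(5,1) S=69.2132 payoff=13.7768 vs cont=16.2026 → 16.2026 [wait]  node(5,2) S=96.3332 payoff=0.0000 vs cont=3.8625 → 3.8625 [wait]  node(5,3) S=134.0797 payoff=0.0000 vs cont=0.0000 → 0.0000 [wait]  node(5,4) S=186.6165 payoff=0.0000 vs cont=0.0000 → 0.0000 [wait]  node(5,5) S=259.7390 payoff=0.0000 vs cont=0.0000 → 0.0000 [wait]  ⇒ S*(5)=49.7281
t_4: node(4,0) S=58.6672 payoff=24.3228 vs cont=24.9947 → 24.9947 [wait]  node(4,1) S=81.6549 payoff=1.3351 vs cont=10.3391 → 10.3391 [wait]  node(4,2) S=113.6500 payoff=0.0000 vs cont=2.0452 → 2.0452 [wait]  node(4,3) S=158.1818 payoff=0.0000 vs cont=0.0000 → 0.0000 [wait]  node(4,4) S=220.1626 payoff=0.0000 vs cont=0.0000 → 0.0000 [wait]  ⇒ S*(4)=-
t_3: node(3,0) S=69.2132 payoff=13.7768 vs cont=17.9456 → 17.9456 [wait]  node(3,1) S=96.3332 payoff=0.0000 vs cont=6.4064 → 6.4064 [wait]  node(3,2) S=134.0797 payoff=0.0000 vs cont=1.0829 → 1.0829 [wait]  node(3,3) S=186.6165 payoff=0.0000 vs cont=0.0000 → 0.0000 [wait]  ⇒ S*(3)=-
t_2: node(2,0) S=81.6549 payoff=1.3351 vs cont=12.4211 → 12.4211 [wait]  node(2,1) S=113.6500 payoff=0.0000 vs cont=3.8856 → 3.8856 [wait]  node(2,2) S=158.1818 payoff=0.0000 vs cont=0.5734 → 0.5734 [wait]  ⇒ S*(2)=-
t_1: node(1,0) S=96.3332 payoff=0.0000 vs cont=8.3474 → 8.3474 [wait]  node(1,1) S=134.0797 payoff=0.0000 vs cont=2.3186 → 2.3186 [wait]  ⇒ S*(1)=-
t_0: node(0,0) S=113.6500 payoff=0.0000 vs cont=5.4764 → 5.4764 [wait]  ⇒ S*(0)=-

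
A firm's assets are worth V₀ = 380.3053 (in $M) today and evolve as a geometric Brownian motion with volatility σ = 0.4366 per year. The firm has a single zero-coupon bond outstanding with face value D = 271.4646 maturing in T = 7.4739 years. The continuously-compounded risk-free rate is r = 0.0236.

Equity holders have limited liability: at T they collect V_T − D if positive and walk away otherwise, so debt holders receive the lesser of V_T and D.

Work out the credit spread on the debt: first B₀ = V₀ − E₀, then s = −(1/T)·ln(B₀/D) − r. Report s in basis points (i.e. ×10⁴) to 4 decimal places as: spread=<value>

With assets at 380.3053 and a single debt payment of 271.4646 at 7.4739 years:
d₁ = [ln(V₀/D) + (r + σ²/2)T] / (σ√T)
   = [ln(380.3053/271.4646) + (0.0236 + 0.5·0.4366²)·7.4739] / (0.4366·√7.4739)
   = [0.337143 + 0.888720] / 1.193596 = 1.027033
d₂ = d₁ − σ√T = 1.027033 − 1.193596 = -0.166563
N(d₁) = 0.847798,  N(d₂) = 0.433857,  e^(−rT) = 0.838296
E₀ = V₀·N(d₁) − D·e^(−rT)·N(d₂)
   = 380.3053·0.847798 − 271.4646·0.838296·0.433857 = 223.690079
B₀ = V₀ − E₀ = 380.3053 − 223.690079 = 156.615221
spread = −(1/T)·ln(B₀/D) − r = −(1/7.4739)·ln(156.615221/271.4646) − 0.0236 = 0.04999475
in basis points: 0.04999475 × 10⁴ = 499.9475 bp

spread=499.9475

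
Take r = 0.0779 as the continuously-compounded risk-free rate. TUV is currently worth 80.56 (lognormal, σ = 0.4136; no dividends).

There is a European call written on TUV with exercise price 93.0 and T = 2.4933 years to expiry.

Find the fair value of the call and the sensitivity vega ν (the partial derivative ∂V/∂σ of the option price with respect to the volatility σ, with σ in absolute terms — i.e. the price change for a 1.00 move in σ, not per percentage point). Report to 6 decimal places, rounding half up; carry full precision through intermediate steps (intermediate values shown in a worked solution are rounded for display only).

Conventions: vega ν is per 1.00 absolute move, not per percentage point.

price = 22.160009
ν = 46.769543

σ√T = 0.4136·√2.4933 = 0.653082
d₁ = (ln(S/K) + (r+σ²/2)T) / (σ√T) = (ln(80.56/93.0) + (0.0779+0.4136²/2)·2.4933) / 0.653082 = (-0.143597 + 0.407486) / 0.653082 = 0.404067
d₂ = d₁ − σ√T = 0.404067 − 0.653082 = -0.249015
e^{−rT} = 0.823470
N(d₁) = 0.656918,  N(d₂) = 0.401675
Call price V = S·N(d₁) − K·e^{−rT}·N(d₂) = 52.921337 − 30.761329 = 22.160009
φ(d₁) = (1/√(2π))·e^{−d₁²/2} = 0.367668
ν = S·φ(d₁)·√T = 46.769543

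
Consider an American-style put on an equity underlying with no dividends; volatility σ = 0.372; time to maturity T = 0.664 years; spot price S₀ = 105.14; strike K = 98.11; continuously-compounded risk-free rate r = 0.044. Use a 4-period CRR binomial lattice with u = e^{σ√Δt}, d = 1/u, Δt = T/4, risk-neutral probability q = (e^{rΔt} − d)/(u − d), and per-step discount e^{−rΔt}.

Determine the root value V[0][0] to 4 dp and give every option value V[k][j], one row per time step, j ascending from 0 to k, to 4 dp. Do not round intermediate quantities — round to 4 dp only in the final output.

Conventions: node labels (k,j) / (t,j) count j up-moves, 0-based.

Δt=0.16600  u=1.16365  d=0.85936  q=0.48627  discount=0.99272
step 4 (expiry): payoffs max(K−S,0) = 40.7679 20.4637 0.0000 0.0000 0.0000
k=3: (k=3,j=0): S=66.7263, K−S=31.3837, hold=30.6697 ⇒ V=31.3837 exercise | (k=3,j=1): S=90.3534, K−S=7.7566, hold=10.4362 ⇒ V=10.4362 continue | (k=3,j=2): S=122.3465, K−S=0.0000, hold=0.0000 ⇒ V=0.0000 continue | (k=3,j=3): S=165.6680, K−S=0.0000, hold=0.0000 ⇒ V=0.0000 continue
k=2: (k=2,j=0): S=77.6463, K−S=20.4637, hold=21.0432 ⇒ V=21.0432 continue | (k=2,j=1): S=105.1400, K−S=0.0000, hold=5.3224 ⇒ V=5.3224 continue | (k=2,j=2): S=142.3689, K−S=0.0000, hold=0.0000 ⇒ V=0.0000 continue
k=1: (k=1,j=0): S=90.3534, K−S=7.7566, hold=13.3011 ⇒ V=13.3011 continue | (k=1,j=1): S=122.3465, K−S=0.0000, hold=2.7143 ⇒ V=2.7143 continue
k=0: (k=0,j=0): S=105.1400, K−S=0.0000, hold=8.0937 ⇒ V=8.0937 continue

price = 8.0937
tree:
8.0937
13.3011 2.7143
21.0432 5.3224 0.0000
31.3837 10.4362 0.0000 0.0000
40.7679 20.4637 0.0000 0.0000 0.0000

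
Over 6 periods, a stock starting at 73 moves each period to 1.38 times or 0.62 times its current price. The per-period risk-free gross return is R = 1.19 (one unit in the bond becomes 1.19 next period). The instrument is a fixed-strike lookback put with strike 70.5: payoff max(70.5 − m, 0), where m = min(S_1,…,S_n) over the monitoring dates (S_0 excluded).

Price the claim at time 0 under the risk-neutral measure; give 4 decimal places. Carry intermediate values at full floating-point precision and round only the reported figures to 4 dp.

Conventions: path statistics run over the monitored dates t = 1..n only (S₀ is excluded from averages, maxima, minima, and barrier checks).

price = 4.6488

Set p* = 0.7500 (from d < R < u); the path-dependent value is the discounted p*-expectation over all price paths.
Enumerate all 2^6 = 64 price paths (U = up ×1.38, D = down ×0.62); each path with k up-moves has probability p*^k·(1−p*)^(6−k).
DDDDDD: m=4.1464, payoff=66.3536, prob=0.000244
UDDDDD: m=9.2291, payoff=61.2709, prob=0.000732
DUDDDD: m=9.2291, payoff=61.2709, prob=0.000732
UUDDDD: m=20.5422, payoff=49.9578, prob=0.002197
DDUDDD: m=9.2291, payoff=61.2709, prob=0.000732
UDUDDD: m=20.5422, payoff=49.9578, prob=0.002197
DUUDDD: m=20.5422, payoff=49.9578, prob=0.002197
UUUDDD: m=45.7230, payoff=24.7770, prob=0.006592
DDDUDD: m=9.2291, payoff=61.2709, prob=0.000732
UDDUDD: m=20.5422, payoff=49.9578, prob=0.002197
DUDUDD: m=20.5422, payoff=49.9578, prob=0.002197
UUDUDD: m=45.7230, payoff=24.7770, prob=0.006592
DDUUDD: m=20.5422, payoff=49.9578, prob=0.002197
UDUUDD: m=45.7230, payoff=24.7770, prob=0.006592
DUUUDD: m=45.2600, payoff=25.2400, prob=0.006592
UUUUDD: m=100.7400, payoff=0.0000, prob=0.019775
DDDDUD: m=9.2291, payoff=61.2709, prob=0.000732
UDDDUD: m=20.5422, payoff=49.9578, prob=0.002197
DUDDUD: m=20.5422, payoff=49.9578, prob=0.002197
UUDDUD: m=45.7230, payoff=24.7770, prob=0.006592
DDUDUD: m=20.5422, payoff=49.9578, prob=0.002197
UDUDUD: m=45.7230, payoff=24.7770, prob=0.006592
DUUDUD: m=45.2600, payoff=25.2400, prob=0.006592
UUUDUD: m=100.7400, payoff=0.0000, prob=0.019775
DDDUUD: m=17.3979, payoff=53.1021, prob=0.002197
UDDUUD: m=38.7245, payoff=31.7755, prob=0.006592
DUDUUD: m=38.7245, payoff=31.7755, prob=0.006592
UUDUUD: m=86.1931, payoff=0.0000, prob=0.019775
DDUUUD: m=28.0612, payoff=42.4388, prob=0.006592
UDUUUD: m=62.4588, payoff=8.0412, prob=0.019775
DUUUUD: m=45.2600, payoff=25.2400, prob=0.019775
UUUUUD: m=100.7400, payoff=0.0000, prob=0.059326
DDDDDU: m=6.6878, payoff=63.8122, prob=0.000732
UDDDDU: m=14.8857, payoff=55.6143, prob=0.002197
DUDDDU: m=14.8857, payoff=55.6143, prob=0.002197
UUDDDU: m=33.1326, payoff=37.3674, prob=0.006592
DDUDDU: m=14.8857, payoff=55.6143, prob=0.002197
UDUDDU: m=33.1326, payoff=37.3674, prob=0.006592
DUUDDU: m=33.1326, payoff=37.3674, prob=0.006592
UUUDDU: m=73.7469, payoff=0.0000, prob=0.019775
DDDUDU: m=14.8857, payoff=55.6143, prob=0.002197
UDDUDU: m=33.1326, payoff=37.3674, prob=0.006592
DUDUDU: m=33.1326, payoff=37.3674, prob=0.006592
UUDUDU: m=73.7469, payoff=0.0000, prob=0.019775
DDUUDU: m=28.0612, payoff=42.4388, prob=0.006592
UDUUDU: m=62.4588, payoff=8.0412, prob=0.019775
DUUUDU: m=45.2600, payoff=25.2400, prob=0.019775
UUUUDU: m=100.7400, payoff=0.0000, prob=0.059326
DDDDUU: m=10.7867, payoff=59.7133, prob=0.002197
UDDDUU: m=24.0092, payoff=46.4908, prob=0.006592
DUDDUU: m=24.0092, payoff=46.4908, prob=0.006592
UUDDUU: m=53.4397, payoff=17.0603, prob=0.019775
DDUDUU: m=24.0092, payoff=46.4908, prob=0.006592
UDUDUU: m=53.4397, payoff=17.0603, prob=0.019775
DUUDUU: m=45.2600, payoff=25.2400, prob=0.019775
UUUDUU: m=100.7400, payoff=0.0000, prob=0.059326
DDDUUU: m=17.3979, payoff=53.1021, prob=0.006592
UDDUUU: m=38.7245, payoff=31.7755, prob=0.019775
DUDUUU: m=38.7245, payoff=31.7755, prob=0.019775
UUDUUU: m=86.1931, payoff=0.0000, prob=0.059326
DDUUUU: m=28.0612, payoff=42.4388, prob=0.019775
UDUUUU: m=62.4588, payoff=8.0412, prob=0.059326
DUUUUU: m=45.2600, payoff=25.2400, prob=0.059326
UUUUUU: m=100.7400, payoff=0.0000, prob=0.177979
Price = Σ prob·payoff / R^6 = 13.201338 / 2.839761 = 4.6488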